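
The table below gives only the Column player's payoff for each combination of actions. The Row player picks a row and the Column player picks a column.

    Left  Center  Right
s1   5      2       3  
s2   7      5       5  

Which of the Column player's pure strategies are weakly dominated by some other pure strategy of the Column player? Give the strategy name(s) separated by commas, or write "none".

Center, Right

Nothing dominates Left: Center at s1 (5>2); Right at s1 (5>3).
Left weakly dominates Center — s1: 5>2, s2: 7>5.
Left weakly dominates Right — s1: 5>3, s2: 7>5.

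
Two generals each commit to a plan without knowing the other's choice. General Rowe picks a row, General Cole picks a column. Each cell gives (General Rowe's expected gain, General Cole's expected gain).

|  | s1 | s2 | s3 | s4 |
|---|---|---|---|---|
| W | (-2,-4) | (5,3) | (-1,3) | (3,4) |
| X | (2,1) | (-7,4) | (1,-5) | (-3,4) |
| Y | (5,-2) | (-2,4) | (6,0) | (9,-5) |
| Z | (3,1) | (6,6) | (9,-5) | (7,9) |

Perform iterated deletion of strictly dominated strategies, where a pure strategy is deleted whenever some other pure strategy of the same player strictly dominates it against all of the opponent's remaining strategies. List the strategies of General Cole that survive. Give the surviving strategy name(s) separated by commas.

s2, s4

Row W is eliminated: Z beats it against every remaining column (s1: 3>-2, s2: 6>5, s3: 9>-1, s4: 7>3).
Row X is eliminated: Y beats it against every remaining column (s1: 5>2, s2: -2>-7, s3: 6>1, s4: 9>-3).
Column s1 is eliminated: s2 beats it against every remaining row (Y: 4>-2, Z: 6>1).
For General Cole, s2 strictly dominates s3 on the remaining rows (Y: 4>0, Z: 6>-5); eliminate s3.
Among the remaining strategies, none is strictly dominated by another pure strategy of the same player, so the elimination stops.
Surviving strategies — General Rowe: {Y, Z}; General Cole: {s2, s4}.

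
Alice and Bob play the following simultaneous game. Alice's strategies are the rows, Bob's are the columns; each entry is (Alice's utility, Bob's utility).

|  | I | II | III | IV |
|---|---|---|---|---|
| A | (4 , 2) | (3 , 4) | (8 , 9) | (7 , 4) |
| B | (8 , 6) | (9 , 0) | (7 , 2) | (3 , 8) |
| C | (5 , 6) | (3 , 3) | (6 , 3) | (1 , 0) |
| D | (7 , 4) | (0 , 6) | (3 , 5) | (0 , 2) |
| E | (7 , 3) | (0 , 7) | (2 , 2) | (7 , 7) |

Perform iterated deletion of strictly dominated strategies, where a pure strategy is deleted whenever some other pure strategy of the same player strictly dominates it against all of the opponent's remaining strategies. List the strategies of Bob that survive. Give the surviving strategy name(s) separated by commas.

Alice's strategy C is strictly dominated by B (I: 8>5, II: 9>3, III: 7>6, IV: 3>1) and is removed.
Alice's strategy D is strictly dominated by B (I: 8>7, II: 9>0, III: 7>3, IV: 3>0) and is removed.
For Bob, IV strictly dominates I on the remaining rows (A: 4>2, B: 8>6, E: 7>3); eliminate I.
Among the remaining strategies, none is strictly dominated by another pure strategy of the same player, so the elimination stops.
Surviving strategies — Alice: {A, B, E}; Bob: {II, III, IV}.

II, III, IV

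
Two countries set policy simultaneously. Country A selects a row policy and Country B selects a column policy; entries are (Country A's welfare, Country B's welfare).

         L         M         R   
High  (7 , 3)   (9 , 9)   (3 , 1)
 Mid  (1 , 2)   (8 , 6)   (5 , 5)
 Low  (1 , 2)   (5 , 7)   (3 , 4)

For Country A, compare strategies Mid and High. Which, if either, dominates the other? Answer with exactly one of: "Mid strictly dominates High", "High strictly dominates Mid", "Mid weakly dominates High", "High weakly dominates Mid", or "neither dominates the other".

Compare Mid to High across every action of Country B: L: 1<7, M: 8<9, R: 5>3.
Mid does better at R but worse at L, M; neither strategy dominates the other.

neither dominates the other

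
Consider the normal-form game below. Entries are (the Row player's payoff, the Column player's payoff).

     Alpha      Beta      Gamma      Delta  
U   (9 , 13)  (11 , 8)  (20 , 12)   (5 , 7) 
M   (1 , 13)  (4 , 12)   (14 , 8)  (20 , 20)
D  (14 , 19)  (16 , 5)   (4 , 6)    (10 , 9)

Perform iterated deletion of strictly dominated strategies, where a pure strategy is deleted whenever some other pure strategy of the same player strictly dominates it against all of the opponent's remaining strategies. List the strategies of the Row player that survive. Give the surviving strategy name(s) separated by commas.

Column Beta is eliminated: Alpha beats it against every remaining row (U: 13>8, M: 13>12, D: 19>5).
For the Column player, Alpha strictly dominates Gamma on the remaining rows (U: 13>12, M: 13>8, D: 19>6); eliminate Gamma.
For the Row player, D strictly dominates U on the remaining columns (Alpha: 14>9, Delta: 10>5); eliminate U.
Among the remaining strategies, none is strictly dominated by another pure strategy of the same player, so the elimination stops.
Surviving strategies — the Row player: {M, D}; the Column player: {Alpha, Delta}.

M, D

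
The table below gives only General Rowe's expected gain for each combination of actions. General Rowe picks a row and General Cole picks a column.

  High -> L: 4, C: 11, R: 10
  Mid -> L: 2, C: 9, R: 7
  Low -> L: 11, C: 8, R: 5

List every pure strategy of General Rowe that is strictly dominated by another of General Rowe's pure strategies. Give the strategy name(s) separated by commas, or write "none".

Nothing dominates High: Mid at L (4>2); Low at C (11>8).
High strictly dominates Mid — L: 4>2, C: 11>9, R: 10>7.
Low: no other strategy beats it everywhere (High at L (11>4); Mid at L (11>2)).

Mid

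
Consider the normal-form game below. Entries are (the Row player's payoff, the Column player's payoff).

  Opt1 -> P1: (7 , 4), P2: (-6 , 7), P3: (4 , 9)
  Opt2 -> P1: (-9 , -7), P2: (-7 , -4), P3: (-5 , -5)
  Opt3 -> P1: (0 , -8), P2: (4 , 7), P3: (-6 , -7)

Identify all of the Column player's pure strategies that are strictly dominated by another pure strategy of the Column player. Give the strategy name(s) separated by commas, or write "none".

P1

P2 strictly dominates P1 — Opt1: 7>4, Opt2: -4>-7, Opt3: 7>-8.
P2 is not dominated — it holds its own against P1 at Opt1 (7>4); P3 at Opt2 (-4>-5).
P3: no other strategy beats it everywhere (P1 at Opt1 (9>4); P2 at Opt1 (9>7)).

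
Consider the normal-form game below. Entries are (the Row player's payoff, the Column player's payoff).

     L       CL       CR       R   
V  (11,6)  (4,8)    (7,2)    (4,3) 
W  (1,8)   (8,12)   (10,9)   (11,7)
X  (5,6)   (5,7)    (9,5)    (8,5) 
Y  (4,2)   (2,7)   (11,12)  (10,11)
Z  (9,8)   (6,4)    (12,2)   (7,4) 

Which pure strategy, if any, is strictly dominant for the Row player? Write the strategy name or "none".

none

V fails to dominate W at CL (4<8).
W fails to dominate V at L (1<11).
X fails to dominate V at L (5<11).
Y fails to dominate V at L (4<11).
Z fails to dominate V at L (9<11).
No single strategy dominates all the others.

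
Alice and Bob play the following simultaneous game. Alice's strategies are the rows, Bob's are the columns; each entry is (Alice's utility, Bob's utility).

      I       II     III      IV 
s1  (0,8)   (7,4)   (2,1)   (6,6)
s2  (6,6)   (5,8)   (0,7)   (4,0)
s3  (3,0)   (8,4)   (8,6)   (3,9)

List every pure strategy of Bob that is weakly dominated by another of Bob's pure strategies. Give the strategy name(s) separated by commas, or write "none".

none

I: no other strategy beats it everywhere (II at s1 (8>4); III at s1 (8>1); IV at s1 (8>6)).
Nothing dominates II: I at s2 (8>6); III at s1 (4>1); IV at s2 (8>0).
III is not dominated — it holds its own against I at s2 (7>6); II at s3 (6>4); IV at s2 (7>0).
Nothing dominates IV: I at s3 (9>0); II at s1 (6>4); III at s1 (6>1).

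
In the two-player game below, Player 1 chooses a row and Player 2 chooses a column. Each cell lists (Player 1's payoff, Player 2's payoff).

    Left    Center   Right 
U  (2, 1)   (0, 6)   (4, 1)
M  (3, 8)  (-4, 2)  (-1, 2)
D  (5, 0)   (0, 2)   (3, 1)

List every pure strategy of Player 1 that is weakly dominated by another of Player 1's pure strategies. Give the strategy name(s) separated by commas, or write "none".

M

U is not dominated — it holds its own against M at Center (0>-4); D at Right (4>3).
D weakly dominates M — Left: 5>3, Center: 0>-4, Right: 3>-1.
D: no other strategy beats it everywhere (U at Left (5>2); M at Left (5>3)).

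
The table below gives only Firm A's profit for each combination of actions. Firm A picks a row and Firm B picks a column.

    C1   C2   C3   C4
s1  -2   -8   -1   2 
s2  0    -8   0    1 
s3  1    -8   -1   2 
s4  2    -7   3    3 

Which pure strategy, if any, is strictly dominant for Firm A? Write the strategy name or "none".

s4

s4 vs s1: C1: 2>-2, C2: -7>-8, C3: 3>-1, C4: 3>2.
s4 vs s2: C1: 2>0, C2: -7>-8, C3: 3>0, C4: 3>1.
s4 vs s3: C1: 2>1, C2: -7>-8, C3: 3>-1, C4: 3>2.
s4 strictly beats every other strategy against every opponent action, so it is strictly dominant.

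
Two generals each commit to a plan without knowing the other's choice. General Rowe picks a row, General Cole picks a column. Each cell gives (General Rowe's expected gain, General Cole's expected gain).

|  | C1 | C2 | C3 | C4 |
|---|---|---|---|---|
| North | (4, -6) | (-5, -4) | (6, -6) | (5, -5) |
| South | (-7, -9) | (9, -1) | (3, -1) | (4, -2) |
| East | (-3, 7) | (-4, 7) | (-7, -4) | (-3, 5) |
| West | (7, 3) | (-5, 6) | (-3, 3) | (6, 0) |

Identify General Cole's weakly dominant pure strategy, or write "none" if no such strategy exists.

C2

C2 vs C1: North: -4>-6, South: -1>-9, East: 7=7, West: 6>3.
C2 vs C3: North: -4>-6, South: -1=-1, East: 7>-4, West: 6>3.
C2 vs C4: North: -4>-5, South: -1>-2, East: 7>5, West: 6>0.
C2 is at least as good as every other strategy against every opponent action, so it is weakly dominant.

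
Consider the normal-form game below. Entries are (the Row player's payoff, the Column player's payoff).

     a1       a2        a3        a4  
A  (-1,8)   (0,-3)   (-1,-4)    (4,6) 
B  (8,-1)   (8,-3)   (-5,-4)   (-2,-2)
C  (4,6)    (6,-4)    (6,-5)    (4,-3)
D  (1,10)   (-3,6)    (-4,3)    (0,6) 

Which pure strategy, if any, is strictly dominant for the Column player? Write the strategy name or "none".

a1 vs a2: A: 8>-3, B: -1>-3, C: 6>-4, D: 10>6.
a1 vs a3: A: 8>-4, B: -1>-4, C: 6>-5, D: 10>3.
a1 vs a4: A: 8>6, B: -1>-2, C: 6>-3, D: 10>6.
a1 strictly beats every other strategy against every opponent action, so it is strictly dominant.

a1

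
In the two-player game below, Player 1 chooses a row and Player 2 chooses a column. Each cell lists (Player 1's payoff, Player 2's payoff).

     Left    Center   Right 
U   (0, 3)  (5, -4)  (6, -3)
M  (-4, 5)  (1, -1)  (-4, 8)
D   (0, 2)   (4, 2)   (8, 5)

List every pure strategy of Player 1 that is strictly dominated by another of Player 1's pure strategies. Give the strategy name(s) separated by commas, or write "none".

U: no other strategy beats it everywhere (M at Left (0>-4); D at Left (0=0)).
M is strictly dominated by U (Left: 0>-4, Center: 5>1, Right: 6>-4).
Nothing dominates D: U at Left (0=0); M at Left (0>-4).

M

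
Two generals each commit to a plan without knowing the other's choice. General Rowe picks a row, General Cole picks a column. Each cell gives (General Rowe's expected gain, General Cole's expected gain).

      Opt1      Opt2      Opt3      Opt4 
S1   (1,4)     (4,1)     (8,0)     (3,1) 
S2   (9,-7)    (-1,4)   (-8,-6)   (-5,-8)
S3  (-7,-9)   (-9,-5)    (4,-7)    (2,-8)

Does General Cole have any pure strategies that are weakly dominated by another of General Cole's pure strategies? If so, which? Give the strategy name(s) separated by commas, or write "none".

Opt3, Opt4

Opt1 is not dominated — it holds its own against Opt2 at S1 (4>1); Opt3 at S1 (4>0); Opt4 at S1 (4>1).
Opt2: no other strategy beats it everywhere (Opt1 at S2 (4>-7); Opt3 at S1 (1>0); Opt4 at S2 (4>-8)).
Opt3: dominated, since Opt2 does at least as well everywhere (S1: 1>0, S2: 4>-6, S3: -5>-7).
Opt4 is weakly dominated by Opt2 (S1: 1=1, S2: 4>-8, S3: -5>-8).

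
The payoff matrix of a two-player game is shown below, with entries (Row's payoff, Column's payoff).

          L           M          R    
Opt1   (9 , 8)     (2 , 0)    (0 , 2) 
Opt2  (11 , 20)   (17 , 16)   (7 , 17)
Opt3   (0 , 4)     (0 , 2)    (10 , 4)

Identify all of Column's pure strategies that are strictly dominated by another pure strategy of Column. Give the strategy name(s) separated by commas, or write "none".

L: no other strategy beats it everywhere (M at Opt1 (8>0); R at Opt1 (8>2)).
M is strictly dominated by L (Opt1: 8>0, Opt2: 20>16, Opt3: 4>2).
R: no other strategy beats it everywhere (L at Opt3 (4=4); M at Opt1 (2>0)).

M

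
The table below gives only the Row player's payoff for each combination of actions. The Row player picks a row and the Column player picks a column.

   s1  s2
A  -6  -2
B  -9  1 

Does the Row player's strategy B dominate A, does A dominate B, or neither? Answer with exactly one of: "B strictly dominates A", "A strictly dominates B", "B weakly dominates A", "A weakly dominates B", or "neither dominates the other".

neither dominates the other

Compare B to A across each opponent action: s1: -9<-6, s2: 1>-2.
B does better at s2 but worse at s1; neither strategy dominates the other.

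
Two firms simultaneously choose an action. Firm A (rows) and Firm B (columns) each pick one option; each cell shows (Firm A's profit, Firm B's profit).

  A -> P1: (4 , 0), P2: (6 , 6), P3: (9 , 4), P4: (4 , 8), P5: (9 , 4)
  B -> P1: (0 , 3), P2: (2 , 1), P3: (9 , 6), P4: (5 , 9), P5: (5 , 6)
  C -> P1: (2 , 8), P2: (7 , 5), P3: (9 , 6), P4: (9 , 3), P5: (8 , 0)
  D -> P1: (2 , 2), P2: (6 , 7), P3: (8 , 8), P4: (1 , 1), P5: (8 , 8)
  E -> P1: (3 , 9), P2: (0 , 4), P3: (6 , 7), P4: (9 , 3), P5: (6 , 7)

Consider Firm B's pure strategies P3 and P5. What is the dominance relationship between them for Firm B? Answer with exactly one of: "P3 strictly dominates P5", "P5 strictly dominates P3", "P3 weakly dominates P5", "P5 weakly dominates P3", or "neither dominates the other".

P3 weakly dominates P5

Compare P3 to P5 across each opponent action: A: 4=4, B: 6=6, C: 6>0, D: 8=8, E: 7=7.
P3 is at least as good everywhere and strictly better somewhere (tied only at A, B, D, E), so P3 weakly but not strictly dominates P5.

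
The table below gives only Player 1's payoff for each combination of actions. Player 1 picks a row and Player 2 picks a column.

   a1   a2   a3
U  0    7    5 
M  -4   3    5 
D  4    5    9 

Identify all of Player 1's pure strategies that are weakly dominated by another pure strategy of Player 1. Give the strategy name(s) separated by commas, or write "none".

M

U: no other strategy beats it everywhere (M at a1 (0>-4); D at a2 (7>5)).
M: dominated, since U does at least as well everywhere (a1: 0>-4, a2: 7>3, a3: 5=5).
D is not dominated — it holds its own against U at a1 (4>0); M at a1 (4>-4).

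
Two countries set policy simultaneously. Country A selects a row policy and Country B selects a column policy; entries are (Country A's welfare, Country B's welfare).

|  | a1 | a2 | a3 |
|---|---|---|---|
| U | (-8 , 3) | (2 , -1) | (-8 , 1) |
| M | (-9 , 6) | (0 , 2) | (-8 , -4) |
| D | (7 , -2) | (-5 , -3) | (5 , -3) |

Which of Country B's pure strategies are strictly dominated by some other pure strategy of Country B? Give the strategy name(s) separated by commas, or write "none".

a2, a3

a1: no other strategy beats it everywhere (a2 at U (3>-1); a3 at U (3>1)).
a2: dominated, since a1 does at least as well everywhere (U: 3>-1, M: 6>2, D: -2>-3).
a3 is strictly dominated by a1 (U: 3>1, M: 6>-4, D: -2>-3).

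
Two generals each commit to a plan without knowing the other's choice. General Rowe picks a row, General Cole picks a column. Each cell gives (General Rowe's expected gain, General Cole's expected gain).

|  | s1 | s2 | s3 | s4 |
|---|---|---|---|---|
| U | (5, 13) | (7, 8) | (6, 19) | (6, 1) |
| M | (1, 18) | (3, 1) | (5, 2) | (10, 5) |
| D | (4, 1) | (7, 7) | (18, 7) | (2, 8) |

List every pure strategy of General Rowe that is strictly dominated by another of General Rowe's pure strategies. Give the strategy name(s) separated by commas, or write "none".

none

U: no other strategy beats it everywhere (M at s1 (5>1); D at s1 (5>4)).
Nothing dominates M: U at s4 (10>6); D at s4 (10>2).
Nothing dominates D: U at s2 (7=7); M at s1 (4>1).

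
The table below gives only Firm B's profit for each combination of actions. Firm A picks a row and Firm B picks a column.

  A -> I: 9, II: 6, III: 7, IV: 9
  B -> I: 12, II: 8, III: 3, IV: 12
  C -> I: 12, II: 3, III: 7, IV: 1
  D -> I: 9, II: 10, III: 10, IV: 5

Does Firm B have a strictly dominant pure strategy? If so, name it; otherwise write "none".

I fails to dominate II at D (9<10).
II fails to dominate I at A (6<9).
III fails to dominate I at A (7<9).
IV fails to dominate I at A (9=9).
No single strategy dominates all the others.

none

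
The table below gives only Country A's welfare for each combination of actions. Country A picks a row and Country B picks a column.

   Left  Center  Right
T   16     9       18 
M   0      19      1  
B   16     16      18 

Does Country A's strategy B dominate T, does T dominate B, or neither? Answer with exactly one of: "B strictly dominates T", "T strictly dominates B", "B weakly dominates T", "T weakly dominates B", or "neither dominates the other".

B weakly dominates T

B's payoffs vs T's, by Country B's action — Left: 16=16, Center: 16>9, Right: 18=18.
B is at least as good everywhere and strictly better somewhere (tied only at Left, Right), so B weakly but not strictly dominates T.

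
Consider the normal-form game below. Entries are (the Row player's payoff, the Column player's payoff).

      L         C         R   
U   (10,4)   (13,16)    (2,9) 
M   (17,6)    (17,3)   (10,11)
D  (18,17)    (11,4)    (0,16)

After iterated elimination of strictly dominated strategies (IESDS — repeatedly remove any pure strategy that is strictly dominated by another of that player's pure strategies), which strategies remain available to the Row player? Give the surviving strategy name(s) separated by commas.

M, D

Row U is eliminated: M beats it against every remaining column (L: 17>10, C: 17>13, R: 10>2).
The Column player's strategy C is strictly dominated by L (M: 6>3, D: 17>4) and is removed.
Among the remaining strategies, none is strictly dominated by another pure strategy of the same player, so the elimination stops.
Surviving strategies — the Row player: {M, D}; the Column player: {L, R}.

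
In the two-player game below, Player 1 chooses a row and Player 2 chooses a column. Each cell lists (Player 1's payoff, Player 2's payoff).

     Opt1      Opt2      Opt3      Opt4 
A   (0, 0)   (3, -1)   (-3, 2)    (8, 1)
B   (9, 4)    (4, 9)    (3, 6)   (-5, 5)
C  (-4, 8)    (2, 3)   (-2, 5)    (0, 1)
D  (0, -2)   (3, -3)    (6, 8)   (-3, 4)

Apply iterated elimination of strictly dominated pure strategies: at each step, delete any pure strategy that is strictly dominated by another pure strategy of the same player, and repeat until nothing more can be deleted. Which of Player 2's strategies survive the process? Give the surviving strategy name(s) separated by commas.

For Player 2, Opt3 strictly dominates Opt4 on the remaining rows (A: 2>1, B: 6>5, C: 5>1, D: 8>4); eliminate Opt4.
For Player 1, B strictly dominates A on the remaining columns (Opt1: 9>0, Opt2: 4>3, Opt3: 3>-3); eliminate A.
Player 1's strategy C is strictly dominated by B (Opt1: 9>-4, Opt2: 4>2, Opt3: 3>-2) and is removed.
For Player 2, Opt3 strictly dominates Opt1 on the remaining rows (B: 6>4, D: 8>-2); eliminate Opt1.
Among the remaining strategies, none is strictly dominated by another pure strategy of the same player, so the elimination stops.
Surviving strategies — Player 1: {B, D}; Player 2: {Opt2, Opt3}.

Opt2, Opt3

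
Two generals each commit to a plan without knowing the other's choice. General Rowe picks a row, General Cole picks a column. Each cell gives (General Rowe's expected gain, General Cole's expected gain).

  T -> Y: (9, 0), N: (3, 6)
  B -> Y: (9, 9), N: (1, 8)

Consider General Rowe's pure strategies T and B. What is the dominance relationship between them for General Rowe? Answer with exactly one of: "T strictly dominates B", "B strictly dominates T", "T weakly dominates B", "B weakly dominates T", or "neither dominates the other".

T weakly dominates B

Compare T to B across each choice by General Cole: Y: 9=9, N: 3>1.
T is at least as good everywhere and strictly better somewhere (tied only at Y), so T weakly but not strictly dominates B.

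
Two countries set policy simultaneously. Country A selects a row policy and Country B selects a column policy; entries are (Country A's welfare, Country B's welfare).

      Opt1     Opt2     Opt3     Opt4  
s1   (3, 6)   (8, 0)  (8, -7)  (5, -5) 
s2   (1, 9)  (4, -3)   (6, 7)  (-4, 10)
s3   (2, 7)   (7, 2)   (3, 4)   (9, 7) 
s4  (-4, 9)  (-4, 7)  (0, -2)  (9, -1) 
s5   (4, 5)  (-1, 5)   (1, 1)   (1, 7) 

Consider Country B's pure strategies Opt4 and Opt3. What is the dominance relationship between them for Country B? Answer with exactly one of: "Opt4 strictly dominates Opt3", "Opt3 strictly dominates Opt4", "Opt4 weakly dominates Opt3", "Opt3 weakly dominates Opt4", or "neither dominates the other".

Opt4 strictly dominates Opt3

Opt4's payoffs vs Opt3's, by Country A's action — s1: -5>-7, s2: 10>7, s3: 7>4, s4: -1>-2, s5: 7>1.
Opt4 gives a strictly higher payoff against every action of Country A, so Opt4 strictly dominates Opt3.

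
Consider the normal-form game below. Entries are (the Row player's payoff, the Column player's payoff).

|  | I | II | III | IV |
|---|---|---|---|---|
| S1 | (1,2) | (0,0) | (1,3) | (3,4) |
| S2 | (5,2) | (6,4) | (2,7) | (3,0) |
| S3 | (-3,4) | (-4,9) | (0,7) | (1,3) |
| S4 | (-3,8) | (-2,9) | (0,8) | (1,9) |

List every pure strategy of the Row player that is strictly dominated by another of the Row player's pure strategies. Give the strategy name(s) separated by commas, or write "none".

S3, S4

S1: no other strategy beats it everywhere (S2 at IV (3=3); S3 at I (1>-3); S4 at I (1>-3)).
S2 is not dominated — it holds its own against S1 at I (5>1); S3 at I (5>-3); S4 at I (5>-3).
S3: dominated, since S1 does at least as well everywhere (I: 1>-3, II: 0>-4, III: 1>0, IV: 3>1).
S1 strictly dominates S4 — I: 1>-3, II: 0>-2, III: 1>0, IV: 3>1.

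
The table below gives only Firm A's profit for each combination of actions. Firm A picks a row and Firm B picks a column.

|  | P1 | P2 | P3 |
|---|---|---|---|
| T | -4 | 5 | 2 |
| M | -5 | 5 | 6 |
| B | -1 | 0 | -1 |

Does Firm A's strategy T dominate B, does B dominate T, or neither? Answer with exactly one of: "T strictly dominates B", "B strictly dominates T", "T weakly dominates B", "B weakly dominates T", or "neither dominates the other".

Compare T to B across each opponent action: P1: -4<-1, P2: 5>0, P3: 2>-1.
T does better at P2, P3 but worse at P1; neither strategy dominates the other.

neither dominates the other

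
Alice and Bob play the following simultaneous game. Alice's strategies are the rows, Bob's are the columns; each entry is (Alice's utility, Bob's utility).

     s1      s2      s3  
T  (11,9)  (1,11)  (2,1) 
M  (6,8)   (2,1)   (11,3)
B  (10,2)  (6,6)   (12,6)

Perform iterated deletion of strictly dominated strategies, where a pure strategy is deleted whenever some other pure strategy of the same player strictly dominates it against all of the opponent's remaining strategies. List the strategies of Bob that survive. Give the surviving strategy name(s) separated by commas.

s2, s3

For Alice, B strictly dominates M on the remaining columns (s1: 10>6, s2: 6>2, s3: 12>11); eliminate M.
Bob's strategy s1 is strictly dominated by s2 (T: 11>9, B: 6>2) and is removed.
For Alice, B strictly dominates T on the remaining columns (s2: 6>1, s3: 12>2); eliminate T.
Among the remaining strategies, none is strictly dominated by another pure strategy of the same player, so the elimination stops.
Surviving strategies — Alice: {B}; Bob: {s2, s3}.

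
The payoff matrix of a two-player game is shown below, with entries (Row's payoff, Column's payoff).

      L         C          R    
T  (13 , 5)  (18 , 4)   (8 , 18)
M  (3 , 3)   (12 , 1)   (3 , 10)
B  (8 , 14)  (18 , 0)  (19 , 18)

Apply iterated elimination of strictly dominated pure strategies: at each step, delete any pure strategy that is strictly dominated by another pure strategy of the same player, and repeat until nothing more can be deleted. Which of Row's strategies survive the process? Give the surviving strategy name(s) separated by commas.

For Row, T strictly dominates M on the remaining columns (L: 13>3, C: 18>12, R: 8>3); eliminate M.
For Column, R strictly dominates L on the remaining rows (T: 18>5, B: 18>14); eliminate L.
Column's strategy C is strictly dominated by R (T: 18>4, B: 18>0) and is removed.
Row T is eliminated: B beats it against every remaining column (R: 19>8).
Among the remaining strategies, none is strictly dominated by another pure strategy of the same player, so the elimination stops.
Surviving strategies — Row: {B}; Column: {R}.

B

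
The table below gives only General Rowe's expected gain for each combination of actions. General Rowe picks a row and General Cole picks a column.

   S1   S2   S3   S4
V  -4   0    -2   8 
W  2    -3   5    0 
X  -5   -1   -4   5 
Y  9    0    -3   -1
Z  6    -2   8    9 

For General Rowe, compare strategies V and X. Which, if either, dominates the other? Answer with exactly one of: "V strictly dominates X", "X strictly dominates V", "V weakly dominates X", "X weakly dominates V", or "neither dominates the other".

V's payoffs vs X's, by General Cole's action — S1: -4>-5, S2: 0>-1, S3: -2>-4, S4: 8>5.
Every comparison favours V, so V strictly dominates X.

V strictly dominates X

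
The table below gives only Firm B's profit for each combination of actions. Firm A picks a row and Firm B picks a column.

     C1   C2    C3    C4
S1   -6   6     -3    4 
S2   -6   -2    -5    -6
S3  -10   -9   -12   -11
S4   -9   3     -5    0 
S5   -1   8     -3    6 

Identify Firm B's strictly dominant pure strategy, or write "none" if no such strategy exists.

C2 vs C1: S1: 6>-6, S2: -2>-6, S3: -9>-10, S4: 3>-9, S5: 8>-1.
C2 vs C3: S1: 6>-3, S2: -2>-5, S3: -9>-12, S4: 3>-5, S5: 8>-3.
C2 vs C4: S1: 6>4, S2: -2>-6, S3: -9>-11, S4: 3>0, S5: 8>6.
C2 strictly beats every other strategy against every opponent action, so it is strictly dominant.

C2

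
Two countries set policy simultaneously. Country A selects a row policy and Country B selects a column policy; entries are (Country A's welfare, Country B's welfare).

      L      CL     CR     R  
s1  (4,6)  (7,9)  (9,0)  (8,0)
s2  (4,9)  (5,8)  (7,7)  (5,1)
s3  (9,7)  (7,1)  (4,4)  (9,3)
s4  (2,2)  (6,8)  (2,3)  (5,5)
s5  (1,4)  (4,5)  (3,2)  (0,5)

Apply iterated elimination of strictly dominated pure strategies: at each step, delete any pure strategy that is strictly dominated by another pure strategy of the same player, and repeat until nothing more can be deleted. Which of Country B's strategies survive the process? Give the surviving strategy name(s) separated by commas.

Country A's strategy s4 is strictly dominated by s1 (L: 4>2, CL: 7>6, CR: 9>2, R: 8>5) and is removed.
Country A's strategy s5 is strictly dominated by s1 (L: 4>1, CL: 7>4, CR: 9>3, R: 8>0) and is removed.
For Country B, L strictly dominates CR on the remaining rows (s1: 6>0, s2: 9>7, s3: 7>4); eliminate CR.
For Country A, s3 strictly dominates s2 on the remaining columns (L: 9>4, CL: 7>5, R: 9>5); eliminate s2.
Column R is eliminated: L beats it against every remaining row (s1: 6>0, s3: 7>3).
Among the remaining strategies, none is strictly dominated by another pure strategy of the same player, so the elimination stops.
Surviving strategies — Country A: {s1, s3}; Country B: {L, CL}.

L, CL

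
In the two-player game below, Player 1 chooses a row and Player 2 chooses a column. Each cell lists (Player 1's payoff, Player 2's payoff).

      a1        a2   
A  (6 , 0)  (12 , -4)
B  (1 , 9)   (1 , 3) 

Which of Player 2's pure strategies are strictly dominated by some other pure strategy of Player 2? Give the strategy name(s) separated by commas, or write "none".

a2

Nothing dominates a1: a2 at A (0>-4).
a2 is strictly dominated by a1 (A: 0>-4, B: 9>3).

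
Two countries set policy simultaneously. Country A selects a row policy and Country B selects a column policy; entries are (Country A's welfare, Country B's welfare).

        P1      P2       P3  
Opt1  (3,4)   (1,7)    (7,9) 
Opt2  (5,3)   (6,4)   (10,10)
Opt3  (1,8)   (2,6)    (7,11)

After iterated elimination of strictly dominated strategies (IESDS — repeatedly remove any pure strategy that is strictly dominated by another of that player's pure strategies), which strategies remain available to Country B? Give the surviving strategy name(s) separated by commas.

P3

Country A's strategy Opt1 is strictly dominated by Opt2 (P1: 5>3, P2: 6>1, P3: 10>7) and is removed.
Row Opt3 is eliminated: Opt2 beats it against every remaining column (P1: 5>1, P2: 6>2, P3: 10>7).
Country B's strategy P1 is strictly dominated by P2 (Opt2: 4>3) and is removed.
Country B's strategy P2 is strictly dominated by P3 (Opt2: 10>4) and is removed.
Among the remaining strategies, none is strictly dominated by another pure strategy of the same player, so the elimination stops.
Surviving strategies — Country A: {Opt2}; Country B: {P3}.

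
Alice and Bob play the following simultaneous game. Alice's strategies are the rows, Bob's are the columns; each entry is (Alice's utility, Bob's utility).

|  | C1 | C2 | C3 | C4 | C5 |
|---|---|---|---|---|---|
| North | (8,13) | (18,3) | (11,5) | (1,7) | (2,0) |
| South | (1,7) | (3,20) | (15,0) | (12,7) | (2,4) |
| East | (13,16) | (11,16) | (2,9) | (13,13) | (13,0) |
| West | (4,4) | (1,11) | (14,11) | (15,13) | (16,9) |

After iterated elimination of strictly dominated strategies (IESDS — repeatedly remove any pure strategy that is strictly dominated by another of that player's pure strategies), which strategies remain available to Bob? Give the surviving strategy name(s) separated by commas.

For Bob, C4 strictly dominates C3 on the remaining rows (North: 7>5, South: 7>0, East: 13>9, West: 13>11); eliminate C3.
Row South is eliminated: East beats it against every remaining column (C1: 13>1, C2: 11>3, C4: 13>12, C5: 13>2).
For Bob, C2 strictly dominates C5 on the remaining rows (North: 3>0, East: 16>0, West: 11>9); eliminate C5.
Among the remaining strategies, none is strictly dominated by another pure strategy of the same player, so the elimination stops.
Surviving strategies — Alice: {North, East, West}; Bob: {C1, C2, C4}.

C1, C2, C4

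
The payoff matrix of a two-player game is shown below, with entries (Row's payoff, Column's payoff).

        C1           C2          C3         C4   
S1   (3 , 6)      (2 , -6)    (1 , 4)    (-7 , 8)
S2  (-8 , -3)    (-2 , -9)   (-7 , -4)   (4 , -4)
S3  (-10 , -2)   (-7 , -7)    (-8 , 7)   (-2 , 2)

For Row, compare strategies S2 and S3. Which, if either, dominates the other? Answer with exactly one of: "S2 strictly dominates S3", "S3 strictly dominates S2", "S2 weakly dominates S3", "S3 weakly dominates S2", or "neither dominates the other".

S2 strictly dominates S3

Compare S2 to S3 across each choice by Column: C1: -8>-10, C2: -2>-7, C3: -7>-8, C4: 4>-2.
Every comparison favours S2, so S2 strictly dominates S3.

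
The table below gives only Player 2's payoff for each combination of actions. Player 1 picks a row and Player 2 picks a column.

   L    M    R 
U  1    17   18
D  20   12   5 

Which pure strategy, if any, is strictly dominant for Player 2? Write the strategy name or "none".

none

L fails to dominate M at U (1<17).
M fails to dominate L at D (12<20).
R fails to dominate L at D (5<20).
No single strategy dominates all the others.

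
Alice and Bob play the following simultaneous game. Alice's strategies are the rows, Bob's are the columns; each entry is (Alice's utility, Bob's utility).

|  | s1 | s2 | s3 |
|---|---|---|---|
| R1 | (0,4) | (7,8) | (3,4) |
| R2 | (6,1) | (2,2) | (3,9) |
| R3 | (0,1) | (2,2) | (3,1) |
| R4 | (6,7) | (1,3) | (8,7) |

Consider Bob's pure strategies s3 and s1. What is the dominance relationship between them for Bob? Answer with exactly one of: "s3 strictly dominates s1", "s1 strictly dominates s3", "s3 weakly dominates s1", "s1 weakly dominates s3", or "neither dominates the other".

s3 weakly dominates s1

Compare s3 to s1 across every action of Alice: R1: 4=4, R2: 9>1, R3: 1=1, R4: 7=7.
s3 is at least as good everywhere and strictly better somewhere (tied only at R1, R3, R4), so s3 weakly but not strictly dominates s1.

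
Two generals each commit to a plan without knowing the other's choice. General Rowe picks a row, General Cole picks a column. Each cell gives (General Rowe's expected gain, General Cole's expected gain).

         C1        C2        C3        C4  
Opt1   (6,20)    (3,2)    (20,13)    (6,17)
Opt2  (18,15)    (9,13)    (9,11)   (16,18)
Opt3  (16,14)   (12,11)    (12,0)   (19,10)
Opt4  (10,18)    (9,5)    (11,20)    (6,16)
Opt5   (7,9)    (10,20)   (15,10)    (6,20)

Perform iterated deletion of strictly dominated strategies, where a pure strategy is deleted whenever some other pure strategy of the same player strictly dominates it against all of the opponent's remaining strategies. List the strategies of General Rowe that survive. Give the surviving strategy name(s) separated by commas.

General Rowe's strategy Opt4 is strictly dominated by Opt3 (C1: 16>10, C2: 12>9, C3: 12>11, C4: 19>6) and is removed.
Column C3 is eliminated: C4 beats it against every remaining row (Opt1: 17>13, Opt2: 18>11, Opt3: 10>0, Opt5: 20>10).
General Rowe's strategy Opt1 is strictly dominated by Opt2 (C1: 18>6, C2: 9>3, C4: 16>6) and is removed.
Row Opt5 is eliminated: Opt3 beats it against every remaining column (C1: 16>7, C2: 12>10, C4: 19>6).
General Cole's strategy C2 is strictly dominated by C1 (Opt2: 15>13, Opt3: 14>11) and is removed.
Among the remaining strategies, none is strictly dominated by another pure strategy of the same player, so the elimination stops.
Surviving strategies — General Rowe: {Opt2, Opt3}; General Cole: {C1, C4}.

Opt2, Opt3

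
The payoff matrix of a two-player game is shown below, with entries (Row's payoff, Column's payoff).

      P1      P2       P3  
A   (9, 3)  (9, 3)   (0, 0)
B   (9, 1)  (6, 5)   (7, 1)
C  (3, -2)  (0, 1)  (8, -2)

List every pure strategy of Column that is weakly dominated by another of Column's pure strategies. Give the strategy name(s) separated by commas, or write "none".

P1, P3

P1: dominated, since P2 does at least as well everywhere (A: 3=3, B: 5>1, C: 1>-2).
Nothing dominates P2: P1 at B (5>1); P3 at A (3>0).
P1 weakly dominates P3 — A: 3>0, B: 1=1, C: -2=-2.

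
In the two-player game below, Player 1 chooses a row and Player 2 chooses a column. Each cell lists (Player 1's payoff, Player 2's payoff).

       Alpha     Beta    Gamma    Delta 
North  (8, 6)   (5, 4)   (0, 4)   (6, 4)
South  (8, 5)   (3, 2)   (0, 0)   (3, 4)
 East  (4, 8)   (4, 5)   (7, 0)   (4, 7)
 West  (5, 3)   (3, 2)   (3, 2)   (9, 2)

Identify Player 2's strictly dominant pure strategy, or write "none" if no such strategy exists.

Alpha vs Beta: North: 6>4, South: 5>2, East: 8>5, West: 3>2.
Alpha vs Gamma: North: 6>4, South: 5>0, East: 8>0, West: 3>2.
Alpha vs Delta: North: 6>4, South: 5>4, East: 8>7, West: 3>2.
Alpha strictly beats every other strategy against every opponent action, so it is strictly dominant.

Alpha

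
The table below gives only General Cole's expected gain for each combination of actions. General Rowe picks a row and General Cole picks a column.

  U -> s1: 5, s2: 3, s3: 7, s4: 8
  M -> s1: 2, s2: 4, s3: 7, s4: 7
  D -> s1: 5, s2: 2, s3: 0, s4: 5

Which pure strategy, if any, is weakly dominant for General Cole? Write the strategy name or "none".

s4

s4 vs s1: U: 8>5, M: 7>2, D: 5=5.
s4 vs s2: U: 8>3, M: 7>4, D: 5>2.
s4 vs s3: U: 8>7, M: 7=7, D: 5>0.
s4 is at least as good as every other strategy against every opponent action, so it is weakly dominant.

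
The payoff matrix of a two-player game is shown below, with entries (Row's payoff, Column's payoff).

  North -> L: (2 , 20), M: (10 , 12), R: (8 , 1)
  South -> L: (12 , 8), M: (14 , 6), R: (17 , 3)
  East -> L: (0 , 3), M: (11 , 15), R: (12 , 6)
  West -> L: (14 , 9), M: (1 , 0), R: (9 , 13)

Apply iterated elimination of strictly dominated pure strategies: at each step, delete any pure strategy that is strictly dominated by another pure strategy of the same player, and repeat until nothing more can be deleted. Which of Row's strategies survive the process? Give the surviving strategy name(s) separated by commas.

South, West

For Row, South strictly dominates North on the remaining columns (L: 12>2, M: 14>10, R: 17>8); eliminate North.
Row's strategy East is strictly dominated by South (L: 12>0, M: 14>11, R: 17>12) and is removed.
For Column, L strictly dominates M on the remaining rows (South: 8>6, West: 9>0); eliminate M.
Among the remaining strategies, none is strictly dominated by another pure strategy of the same player, so the elimination stops.
Surviving strategies — Row: {South, West}; Column: {L, R}.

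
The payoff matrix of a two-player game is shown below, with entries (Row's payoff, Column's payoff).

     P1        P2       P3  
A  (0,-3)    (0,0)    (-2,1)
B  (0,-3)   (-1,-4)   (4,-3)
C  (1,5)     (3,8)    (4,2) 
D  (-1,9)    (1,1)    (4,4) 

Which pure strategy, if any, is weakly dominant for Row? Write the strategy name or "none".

C

C vs A: P1: 1>0, P2: 3>0, P3: 4>-2.
C vs B: P1: 1>0, P2: 3>-1, P3: 4=4.
C vs D: P1: 1>-1, P2: 3>1, P3: 4=4.
C is at least as good as every other strategy against every opponent action, so it is weakly dominant.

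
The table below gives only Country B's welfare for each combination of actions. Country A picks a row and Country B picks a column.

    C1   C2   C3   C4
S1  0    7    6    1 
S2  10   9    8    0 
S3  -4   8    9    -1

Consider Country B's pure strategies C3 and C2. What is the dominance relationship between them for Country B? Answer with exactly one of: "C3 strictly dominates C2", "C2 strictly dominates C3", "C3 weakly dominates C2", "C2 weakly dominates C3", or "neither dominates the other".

Compare C3 to C2 across each opponent action: S1: 6<7, S2: 8<9, S3: 9>8.
C3 does better at S3 but worse at S1, S2; neither strategy dominates the other.

neither dominates the other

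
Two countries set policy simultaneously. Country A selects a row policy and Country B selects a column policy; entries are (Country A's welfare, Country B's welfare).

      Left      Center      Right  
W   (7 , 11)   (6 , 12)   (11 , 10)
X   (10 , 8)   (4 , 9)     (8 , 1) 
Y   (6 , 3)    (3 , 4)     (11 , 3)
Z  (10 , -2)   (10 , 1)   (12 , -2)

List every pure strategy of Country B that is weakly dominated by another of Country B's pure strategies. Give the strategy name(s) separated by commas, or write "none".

Left, Right

Left: dominated, since Center does at least as well everywhere (W: 12>11, X: 9>8, Y: 4>3, Z: 1>-2).
Nothing dominates Center: Left at W (12>11); Right at W (12>10).
Right is weakly dominated by Left (W: 11>10, X: 8>1, Y: 3=3, Z: -2=-2).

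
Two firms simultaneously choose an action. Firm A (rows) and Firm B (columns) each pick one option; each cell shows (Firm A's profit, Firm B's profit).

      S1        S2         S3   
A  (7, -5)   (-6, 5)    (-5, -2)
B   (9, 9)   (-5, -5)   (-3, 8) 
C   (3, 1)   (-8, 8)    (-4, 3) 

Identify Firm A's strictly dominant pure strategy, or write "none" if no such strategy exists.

B

B vs A: S1: 9>7, S2: -5>-6, S3: -3>-5.
B vs C: S1: 9>3, S2: -5>-8, S3: -3>-4.
B strictly beats every other strategy against every opponent action, so it is strictly dominant.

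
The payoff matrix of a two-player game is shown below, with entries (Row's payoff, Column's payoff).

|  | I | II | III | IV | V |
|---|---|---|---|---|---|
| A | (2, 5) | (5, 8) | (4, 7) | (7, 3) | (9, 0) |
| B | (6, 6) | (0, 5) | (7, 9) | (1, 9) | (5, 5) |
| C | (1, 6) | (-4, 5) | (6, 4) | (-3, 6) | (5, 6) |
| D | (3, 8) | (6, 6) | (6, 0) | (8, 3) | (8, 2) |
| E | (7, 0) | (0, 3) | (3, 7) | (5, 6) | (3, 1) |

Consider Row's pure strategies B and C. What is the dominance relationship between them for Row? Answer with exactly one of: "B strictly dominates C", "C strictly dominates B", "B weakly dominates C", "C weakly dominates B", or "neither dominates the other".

B weakly dominates C

B's payoffs vs C's, by Column's action — I: 6>1, II: 0>-4, III: 7>6, IV: 1>-3, V: 5=5.
B is at least as good everywhere and strictly better somewhere (tied only at V), so B weakly but not strictly dominates C.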